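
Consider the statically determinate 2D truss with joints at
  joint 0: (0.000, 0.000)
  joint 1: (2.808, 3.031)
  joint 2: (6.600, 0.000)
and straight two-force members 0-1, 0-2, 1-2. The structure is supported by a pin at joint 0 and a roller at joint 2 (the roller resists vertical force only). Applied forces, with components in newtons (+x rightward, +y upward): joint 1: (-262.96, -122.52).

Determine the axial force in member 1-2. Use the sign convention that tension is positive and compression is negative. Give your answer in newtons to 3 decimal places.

109.928

N=3 nodes, M=3 members, R=3 reactions → 2N=6, M+R=6
member 0 (0-1): L=4.1318, (cx,cy)=(0.6796,0.7336)
member 1 (0-2): L=6.6000, (cx,cy)=(1.0000,0.0000)
member 2 (1-2): L=4.8545, (cx,cy)=(0.7811,-0.6244)
solve A·x = −loads:
  F[0-1] = -260.5801 N (compression)
  F[0-2] = -85.8682 N (compression)
  F[1-2] = +109.9282 N (tension)
  Rx@0 = +262.9600 N
  Ry@0 = +191.1557 N
  Ry@2 = -68.6357 N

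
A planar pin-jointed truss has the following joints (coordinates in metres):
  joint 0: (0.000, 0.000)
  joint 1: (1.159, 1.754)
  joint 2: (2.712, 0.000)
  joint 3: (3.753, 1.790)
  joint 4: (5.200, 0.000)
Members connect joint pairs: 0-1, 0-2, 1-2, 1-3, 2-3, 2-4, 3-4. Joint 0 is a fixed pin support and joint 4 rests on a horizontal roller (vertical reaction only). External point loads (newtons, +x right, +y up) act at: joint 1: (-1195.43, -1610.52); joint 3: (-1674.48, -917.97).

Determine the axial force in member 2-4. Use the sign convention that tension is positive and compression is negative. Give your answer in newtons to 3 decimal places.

N=5 nodes, M=7 members, R=3 reactions → 2N=10, M+R=10
member 0 (0-1): L=2.1023, (cx,cy)=(0.5513,0.8343)
member 1 (0-2): L=2.7120, (cx,cy)=(1.0000,0.0000)
member 2 (1-2): L=2.3427, (cx,cy)=(0.6629,-0.7487)
member 3 (1-3): L=2.5942, (cx,cy)=(0.9999,0.0139)
member 4 (2-3): L=2.0707, (cx,cy)=(0.5027,0.8644)
member 5 (2-4): L=2.4880, (cx,cy)=(1.0000,0.0000)
member 6 (3-4): L=2.3017, (cx,cy)=(0.6287,-0.7777)
solve A·x = −loads:
  F[0-1] = -2980.4657 N (compression)
  F[0-2] = -1226.8009 N (compression)
  F[1-2] = +1147.7786 N (tension)
  F[1-3] = -1208.6641 N (compression)
  F[2-3] = -994.1023 N (compression)
  F[2-4] = +33.8324 N (tension)
  F[3-4] = -53.8166 N (compression)
  Rx@0 = +2869.9100 N
  Ry@0 = +2486.6379 N
  Ry@4 = +41.8521 N

33.832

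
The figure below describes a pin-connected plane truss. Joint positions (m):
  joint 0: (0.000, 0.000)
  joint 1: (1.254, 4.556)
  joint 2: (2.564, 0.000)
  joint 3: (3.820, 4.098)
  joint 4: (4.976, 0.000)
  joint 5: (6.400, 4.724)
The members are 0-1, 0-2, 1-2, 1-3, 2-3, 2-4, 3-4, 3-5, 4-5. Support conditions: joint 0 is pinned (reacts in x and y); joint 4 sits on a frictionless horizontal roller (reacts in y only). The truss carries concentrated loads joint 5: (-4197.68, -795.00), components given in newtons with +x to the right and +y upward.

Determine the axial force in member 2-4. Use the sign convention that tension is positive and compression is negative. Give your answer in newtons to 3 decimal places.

-694.999

N=6 nodes, M=9 members, R=3 reactions → 2N=12, M+R=12
member 0 (0-1): L=4.7254, (cx,cy)=(0.2654,0.9641)
member 1 (0-2): L=2.5640, (cx,cy)=(1.0000,0.0000)
member 2 (1-2): L=4.7406, (cx,cy)=(0.2763,-0.9611)
member 3 (1-3): L=2.6066, (cx,cy)=(0.9844,-0.1757)
member 4 (2-3): L=4.2862, (cx,cy)=(0.2930,0.9561)
member 5 (2-4): L=2.4120, (cx,cy)=(1.0000,0.0000)
member 6 (3-4): L=4.2579, (cx,cy)=(0.2715,-0.9624)
member 7 (3-5): L=2.6549, (cx,cy)=(0.9718,0.2358)
member 8 (4-5): L=4.9340, (cx,cy)=(0.2886,0.9574)
solve A·x = −loads:
  F[0-1] = -3897.3237 N (compression)
  F[0-2] = -3163.4359 N (compression)
  F[1-2] = +4323.8166 N (tension)
  F[1-3] = -2264.3015 N (compression)
  F[2-3] = -4346.2457 N (compression)
  F[2-4] = -694.9987 N (compression)
  F[3-4] = +2827.6502 N (tension)
  F[3-5] = -4394.2756 N (compression)
  F[4-5] = +251.8618 N (tension)
  Rx@0 = +4197.6800 N
  Ry@0 = +3757.5885 N
  Ry@4 = -2962.5885 N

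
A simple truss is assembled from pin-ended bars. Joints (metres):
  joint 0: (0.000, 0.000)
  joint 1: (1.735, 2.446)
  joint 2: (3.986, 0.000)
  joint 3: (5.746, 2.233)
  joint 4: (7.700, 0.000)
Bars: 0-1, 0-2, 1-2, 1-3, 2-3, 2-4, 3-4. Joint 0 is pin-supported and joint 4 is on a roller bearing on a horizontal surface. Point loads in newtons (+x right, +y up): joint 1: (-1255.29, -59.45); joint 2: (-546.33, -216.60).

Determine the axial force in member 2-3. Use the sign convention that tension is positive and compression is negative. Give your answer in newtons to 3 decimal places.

N=5 nodes, M=7 members, R=3 reactions → 2N=10, M+R=10
member 0 (0-1): L=2.9989, (cx,cy)=(0.5786,0.8156)
member 1 (0-2): L=3.9860, (cx,cy)=(1.0000,0.0000)
member 2 (1-2): L=3.3241, (cx,cy)=(0.6772,-0.7358)
member 3 (1-3): L=4.0167, (cx,cy)=(0.9986,-0.0530)
member 4 (2-3): L=2.8432, (cx,cy)=(0.6190,0.7854)
member 5 (2-4): L=3.7140, (cx,cy)=(1.0000,0.0000)
member 6 (3-4): L=2.9672, (cx,cy)=(0.6585,-0.7526)
solve A·x = −loads:
  F[0-1] = -673.4396 N (compression)
  F[0-2] = -1411.9989 N (compression)
  F[1-2] = +634.2141 N (tension)
  F[1-3] = +436.8144 N (tension)
  F[2-3] = -318.4114 N (compression)
  F[2-4] = -239.0978 N (compression)
  F[3-4] = +363.0789 N (tension)
  Rx@0 = +1801.6200 N
  Ry@0 = +549.2871 N
  Ry@4 = -273.2371 N

-318.411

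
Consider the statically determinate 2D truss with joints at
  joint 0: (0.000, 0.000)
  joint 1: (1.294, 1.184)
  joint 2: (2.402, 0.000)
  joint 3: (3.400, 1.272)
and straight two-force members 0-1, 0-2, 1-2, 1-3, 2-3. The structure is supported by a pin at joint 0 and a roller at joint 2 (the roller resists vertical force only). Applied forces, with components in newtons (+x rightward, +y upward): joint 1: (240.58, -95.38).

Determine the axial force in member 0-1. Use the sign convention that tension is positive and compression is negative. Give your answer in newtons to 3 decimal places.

110.495

N=4 nodes, M=5 members, R=3 reactions → 2N=8, M+R=8
member 0 (0-1): L=1.7539, (cx,cy)=(0.7378,0.6751)
member 1 (0-2): L=2.4020, (cx,cy)=(1.0000,0.0000)
member 2 (1-2): L=1.6216, (cx,cy)=(0.6833,-0.7302)
member 3 (1-3): L=2.1078, (cx,cy)=(0.9991,0.0417)
member 4 (2-3): L=1.6168, (cx,cy)=(0.6173,0.7867)
solve A·x = −loads:
  F[0-1] = +110.4953 N (tension)
  F[0-2] = +159.0600 N (tension)
  F[1-2] = -232.7873 N (compression)
  F[1-3] = +0.0000 N (tension)
  F[2-3] = -0.0000 N (compression)
  Rx@0 = -240.5800 N
  Ry@0 = -74.5902 N
  Ry@2 = +169.9702 N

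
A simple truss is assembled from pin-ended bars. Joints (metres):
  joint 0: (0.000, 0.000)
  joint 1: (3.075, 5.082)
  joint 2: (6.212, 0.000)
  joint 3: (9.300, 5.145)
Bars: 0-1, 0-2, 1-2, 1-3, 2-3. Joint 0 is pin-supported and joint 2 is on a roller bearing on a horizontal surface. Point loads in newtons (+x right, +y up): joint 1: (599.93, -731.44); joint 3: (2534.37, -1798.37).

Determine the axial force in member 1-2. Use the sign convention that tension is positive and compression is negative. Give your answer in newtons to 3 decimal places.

-4476.352

N=4 nodes, M=5 members, R=3 reactions → 2N=8, M+R=8
member 0 (0-1): L=5.9399, (cx,cy)=(0.5177,0.8556)
member 1 (0-2): L=6.2120, (cx,cy)=(1.0000,0.0000)
member 2 (1-2): L=5.9722, (cx,cy)=(0.5253,-0.8509)
member 3 (1-3): L=6.2253, (cx,cy)=(0.9999,0.0101)
member 4 (2-3): L=6.0006, (cx,cy)=(0.5146,0.8574)
solve A·x = −loads:
  F[0-1] = +3640.2118 N (tension)
  F[0-2] = +1249.8135 N (tension)
  F[1-2] = -4476.3524 N (compression)
  F[1-3] = +3636.0127 N (tension)
  F[2-3] = -2140.3368 N (compression)
  Rx@0 = -3134.3000 N
  Ry@0 = -3114.4587 N
  Ry@2 = +5644.2687 N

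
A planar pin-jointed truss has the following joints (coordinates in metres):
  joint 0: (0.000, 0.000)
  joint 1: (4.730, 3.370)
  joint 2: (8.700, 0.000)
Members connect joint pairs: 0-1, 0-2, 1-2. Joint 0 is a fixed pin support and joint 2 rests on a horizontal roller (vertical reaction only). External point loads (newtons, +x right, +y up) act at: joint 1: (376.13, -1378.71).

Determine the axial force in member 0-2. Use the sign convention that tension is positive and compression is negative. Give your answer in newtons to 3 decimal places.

N=3 nodes, M=3 members, R=3 reactions → 2N=6, M+R=6
member 0 (0-1): L=5.8077, (cx,cy)=(0.8144,0.5803)
member 1 (0-2): L=8.7000, (cx,cy)=(1.0000,0.0000)
member 2 (1-2): L=5.2075, (cx,cy)=(0.7624,-0.6471)
solve A·x = −loads:
  F[0-1] = -833.1416 N (compression)
  F[0-2] = +1054.6663 N (tension)
  F[1-2] = -1383.4127 N (compression)
  Rx@0 = -376.1300 N
  Ry@0 = +483.4391 N
  Ry@2 = +895.2709 N

1054.666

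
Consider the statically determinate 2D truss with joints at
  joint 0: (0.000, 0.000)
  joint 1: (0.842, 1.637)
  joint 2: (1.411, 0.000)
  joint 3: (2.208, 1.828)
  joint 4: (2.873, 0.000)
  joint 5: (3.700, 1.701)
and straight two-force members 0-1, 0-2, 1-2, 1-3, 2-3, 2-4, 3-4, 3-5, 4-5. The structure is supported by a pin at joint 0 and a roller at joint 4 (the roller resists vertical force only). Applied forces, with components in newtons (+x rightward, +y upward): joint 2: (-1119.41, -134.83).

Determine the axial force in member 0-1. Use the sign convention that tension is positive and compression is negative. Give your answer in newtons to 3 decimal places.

-77.156

N=6 nodes, M=9 members, R=3 reactions → 2N=12, M+R=12
member 0 (0-1): L=1.8409, (cx,cy)=(0.4574,0.8893)
member 1 (0-2): L=1.4110, (cx,cy)=(1.0000,0.0000)
member 2 (1-2): L=1.7331, (cx,cy)=(0.3283,-0.9446)
member 3 (1-3): L=1.3793, (cx,cy)=(0.9904,0.1385)
member 4 (2-3): L=1.9942, (cx,cy)=(0.3997,0.9167)
member 5 (2-4): L=1.4620, (cx,cy)=(1.0000,0.0000)
member 6 (3-4): L=1.9452, (cx,cy)=(0.3419,-0.9397)
member 7 (3-5): L=1.4974, (cx,cy)=(0.9964,-0.0848)
member 8 (4-5): L=1.8914, (cx,cy)=(0.4372,0.8993)
solve A·x = −loads:
  F[0-1] = -77.1557 N (compression)
  F[0-2] = -1084.1192 N (compression)
  F[1-2] = +64.2896 N (tension)
  F[1-3] = -56.9470 N (compression)
  F[2-3] = +80.8412 N (tension)
  F[2-4] = +24.0893 N (tension)
  F[3-4] = -70.4638 N (compression)
  F[3-5] = -0.0000 N (compression)
  F[4-5] = +0.0000 N (tension)
  Rx@0 = +1119.4100 N
  Ry@0 = +68.6117 N
  Ry@4 = +66.2183 N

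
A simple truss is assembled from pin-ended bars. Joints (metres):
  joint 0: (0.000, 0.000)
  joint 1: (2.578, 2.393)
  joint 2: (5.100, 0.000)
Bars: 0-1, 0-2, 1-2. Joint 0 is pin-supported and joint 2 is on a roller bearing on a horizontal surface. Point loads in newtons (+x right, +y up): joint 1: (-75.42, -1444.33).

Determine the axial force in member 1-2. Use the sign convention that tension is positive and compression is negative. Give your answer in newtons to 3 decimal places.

-1009.292

N=3 nodes, M=3 members, R=3 reactions → 2N=6, M+R=6
member 0 (0-1): L=3.5175, (cx,cy)=(0.7329,0.6803)
member 1 (0-2): L=5.1000, (cx,cy)=(1.0000,0.0000)
member 2 (1-2): L=3.4766, (cx,cy)=(0.7254,-0.6883)
solve A·x = −loads:
  F[0-1] = -1101.8687 N (compression)
  F[0-2] = +732.1561 N (tension)
  F[1-2] = -1009.2916 N (compression)
  Rx@0 = +75.4200 N
  Ry@0 = +749.6236 N
  Ry@2 = +694.7064 N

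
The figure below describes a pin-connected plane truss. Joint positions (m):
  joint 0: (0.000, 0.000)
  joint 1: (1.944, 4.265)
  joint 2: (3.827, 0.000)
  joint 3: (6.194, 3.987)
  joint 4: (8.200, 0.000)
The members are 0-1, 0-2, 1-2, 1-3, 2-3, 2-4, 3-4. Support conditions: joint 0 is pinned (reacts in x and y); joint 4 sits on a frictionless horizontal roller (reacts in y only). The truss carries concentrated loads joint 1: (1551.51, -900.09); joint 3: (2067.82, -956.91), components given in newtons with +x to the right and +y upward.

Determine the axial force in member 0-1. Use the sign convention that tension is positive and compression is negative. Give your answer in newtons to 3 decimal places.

979.843

N=5 nodes, M=7 members, R=3 reactions → 2N=10, M+R=10
member 0 (0-1): L=4.6871, (cx,cy)=(0.4148,0.9099)
member 1 (0-2): L=3.8270, (cx,cy)=(1.0000,0.0000)
member 2 (1-2): L=4.6622, (cx,cy)=(0.4039,-0.9148)
member 3 (1-3): L=4.2591, (cx,cy)=(0.9979,-0.0653)
member 4 (2-3): L=4.6367, (cx,cy)=(0.5105,0.8599)
member 5 (2-4): L=4.3730, (cx,cy)=(1.0000,0.0000)
member 6 (3-4): L=4.4632, (cx,cy)=(0.4495,-0.8933)
solve A·x = −loads:
  F[0-1] = +979.8428 N (tension)
  F[0-2] = +3212.9391 N (tension)
  F[1-2] = -1932.4626 N (compression)
  F[1-3] = -365.3991 N (compression)
  F[2-3] = +2055.9031 N (tension)
  F[2-4] = +1382.9139 N (tension)
  F[3-4] = -3076.8840 N (compression)
  Rx@0 = -3619.3300 N
  Ry@0 = -891.5932 N
  Ry@4 = +2748.5932 N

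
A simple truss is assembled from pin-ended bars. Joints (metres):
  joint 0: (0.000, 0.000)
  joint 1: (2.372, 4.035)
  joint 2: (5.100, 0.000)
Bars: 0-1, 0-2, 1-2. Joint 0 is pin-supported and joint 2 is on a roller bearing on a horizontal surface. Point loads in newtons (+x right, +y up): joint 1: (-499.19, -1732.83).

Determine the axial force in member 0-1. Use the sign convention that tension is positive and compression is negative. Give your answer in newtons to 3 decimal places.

N=3 nodes, M=3 members, R=3 reactions → 2N=6, M+R=6
member 0 (0-1): L=4.6806, (cx,cy)=(0.5068,0.8621)
member 1 (0-2): L=5.1000, (cx,cy)=(1.0000,0.0000)
member 2 (1-2): L=4.8706, (cx,cy)=(0.5601,-0.8284)
solve A·x = −loads:
  F[0-1] = -1533.3219 N (compression)
  F[0-2] = +277.8628 N (tension)
  F[1-2] = -496.1041 N (compression)
  Rx@0 = +499.1900 N
  Ry@0 = +1321.8415 N
  Ry@2 = +410.9885 N

-1533.322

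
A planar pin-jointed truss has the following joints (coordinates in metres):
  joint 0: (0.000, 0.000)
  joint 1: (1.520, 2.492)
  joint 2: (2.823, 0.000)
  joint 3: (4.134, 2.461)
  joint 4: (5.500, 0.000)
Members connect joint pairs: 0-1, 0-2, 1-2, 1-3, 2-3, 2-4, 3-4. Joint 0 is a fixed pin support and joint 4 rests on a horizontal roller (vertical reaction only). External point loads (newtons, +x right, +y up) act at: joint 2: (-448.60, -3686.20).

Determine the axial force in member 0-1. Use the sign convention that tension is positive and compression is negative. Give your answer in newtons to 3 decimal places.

-2101.591

N=5 nodes, M=7 members, R=3 reactions → 2N=10, M+R=10
member 0 (0-1): L=2.9190, (cx,cy)=(0.5207,0.8537)
member 1 (0-2): L=2.8230, (cx,cy)=(1.0000,0.0000)
member 2 (1-2): L=2.8121, (cx,cy)=(0.4634,-0.8862)
member 3 (1-3): L=2.6142, (cx,cy)=(0.9999,-0.0119)
member 4 (2-3): L=2.7884, (cx,cy)=(0.4702,0.8826)
member 5 (2-4): L=2.6770, (cx,cy)=(1.0000,0.0000)
member 6 (3-4): L=2.8147, (cx,cy)=(0.4853,-0.8743)
solve A·x = −loads:
  F[0-1] = -2101.5908 N (compression)
  F[0-2] = +645.7598 N (tension)
  F[1-2] = +2052.0028 N (tension)
  F[1-3] = -2045.3109 N (compression)
  F[2-3] = +2116.2607 N (tension)
  F[2-4] = +1050.1859 N (tension)
  F[3-4] = -2163.9437 N (compression)
  Rx@0 = +448.6000 N
  Ry@0 = +1794.1741 N
  Ry@4 = +1892.0259 N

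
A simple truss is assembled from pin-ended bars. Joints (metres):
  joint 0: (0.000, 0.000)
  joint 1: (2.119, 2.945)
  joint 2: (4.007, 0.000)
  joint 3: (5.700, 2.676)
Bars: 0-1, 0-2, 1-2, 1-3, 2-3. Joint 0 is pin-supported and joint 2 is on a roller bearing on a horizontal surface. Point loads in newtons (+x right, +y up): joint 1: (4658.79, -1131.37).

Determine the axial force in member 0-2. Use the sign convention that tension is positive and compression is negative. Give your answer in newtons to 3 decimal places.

N=4 nodes, M=5 members, R=3 reactions → 2N=8, M+R=8
member 0 (0-1): L=3.6281, (cx,cy)=(0.5841,0.8117)
member 1 (0-2): L=4.0070, (cx,cy)=(1.0000,0.0000)
member 2 (1-2): L=3.4982, (cx,cy)=(0.5397,-0.8419)
member 3 (1-3): L=3.5911, (cx,cy)=(0.9972,-0.0749)
member 4 (2-3): L=3.1666, (cx,cy)=(0.5346,0.8451)
solve A·x = −loads:
  F[0-1] = +3561.5459 N (tension)
  F[0-2] = +2578.6671 N (tension)
  F[1-2] = -4777.9420 N (compression)
  F[1-3] = -0.0000 N (tension)
  F[2-3] = +0.0000 N (tension)
  Rx@0 = -4658.7900 N
  Ry@0 = -2890.9683 N
  Ry@2 = +4022.3383 N

2578.667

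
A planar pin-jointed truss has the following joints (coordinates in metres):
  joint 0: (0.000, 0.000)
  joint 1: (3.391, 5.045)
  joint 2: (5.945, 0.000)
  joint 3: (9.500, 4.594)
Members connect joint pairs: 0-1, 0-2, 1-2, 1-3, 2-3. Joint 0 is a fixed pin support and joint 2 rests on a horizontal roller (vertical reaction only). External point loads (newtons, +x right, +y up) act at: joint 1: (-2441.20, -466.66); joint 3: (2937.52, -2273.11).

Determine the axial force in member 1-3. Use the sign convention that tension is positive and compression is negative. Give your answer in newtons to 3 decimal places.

N=4 nodes, M=5 members, R=3 reactions → 2N=8, M+R=8
member 0 (0-1): L=6.0787, (cx,cy)=(0.5578,0.8299)
member 1 (0-2): L=5.9450, (cx,cy)=(1.0000,0.0000)
member 2 (1-2): L=5.6546, (cx,cy)=(0.4517,-0.8922)
member 3 (1-3): L=6.1256, (cx,cy)=(0.9973,-0.0736)
member 4 (2-3): L=5.8089, (cx,cy)=(0.6120,0.7909)
solve A·x = −loads:
  F[0-1] = +1635.2137 N (tension)
  F[0-2] = -415.8794 N (compression)
  F[1-2] = -2411.8035 N (compression)
  F[1-3] = +4454.8160 N (tension)
  F[2-3] = -2459.5018 N (compression)
  Rx@0 = -496.3200 N
  Ry@0 = -1357.1353 N
  Ry@2 = +4096.9053 N

4454.816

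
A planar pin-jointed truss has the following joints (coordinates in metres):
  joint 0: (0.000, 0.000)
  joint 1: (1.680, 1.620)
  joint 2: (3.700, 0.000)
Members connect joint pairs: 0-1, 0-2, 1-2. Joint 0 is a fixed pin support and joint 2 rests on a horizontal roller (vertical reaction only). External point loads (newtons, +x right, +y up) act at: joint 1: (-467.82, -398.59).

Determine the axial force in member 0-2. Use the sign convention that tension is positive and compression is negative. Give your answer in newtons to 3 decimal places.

-29.736

N=3 nodes, M=3 members, R=3 reactions → 2N=6, M+R=6
member 0 (0-1): L=2.3338, (cx,cy)=(0.7198,0.6941)
member 1 (0-2): L=3.7000, (cx,cy)=(1.0000,0.0000)
member 2 (1-2): L=2.5894, (cx,cy)=(0.7801,-0.6256)
solve A·x = −loads:
  F[0-1] = -608.5812 N (compression)
  F[0-2] = -29.7363 N (compression)
  F[1-2] = +38.1178 N (tension)
  Rx@0 = +467.8200 N
  Ry@0 = +422.4379 N
  Ry@2 = -23.8479 N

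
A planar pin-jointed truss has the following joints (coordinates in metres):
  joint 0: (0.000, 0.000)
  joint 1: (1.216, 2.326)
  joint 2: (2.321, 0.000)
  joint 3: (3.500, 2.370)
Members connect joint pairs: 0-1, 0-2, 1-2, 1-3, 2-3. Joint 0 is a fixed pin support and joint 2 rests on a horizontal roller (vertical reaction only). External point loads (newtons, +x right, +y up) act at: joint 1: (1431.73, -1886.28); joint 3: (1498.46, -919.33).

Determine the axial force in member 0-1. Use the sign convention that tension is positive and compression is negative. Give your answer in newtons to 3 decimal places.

N=4 nodes, M=5 members, R=3 reactions → 2N=8, M+R=8
member 0 (0-1): L=2.6247, (cx,cy)=(0.4633,0.8862)
member 1 (0-2): L=2.3210, (cx,cy)=(1.0000,0.0000)
member 2 (1-2): L=2.5751, (cx,cy)=(0.4291,-0.9033)
member 3 (1-3): L=2.2844, (cx,cy)=(0.9998,0.0193)
member 4 (2-3): L=2.6471, (cx,cy)=(0.4454,0.8953)
solve A·x = −loads:
  F[0-1] = +2859.2361 N (tension)
  F[0-2] = +1605.5202 N (tension)
  F[1-2] = -4851.4597 N (compression)
  F[1-3] = +1975.0886 N (tension)
  F[2-3] = -1069.2926 N (compression)
  Rx@0 = -2930.1900 N
  Ry@0 = -2533.8668 N
  Ry@2 = +5339.4768 N

2859.236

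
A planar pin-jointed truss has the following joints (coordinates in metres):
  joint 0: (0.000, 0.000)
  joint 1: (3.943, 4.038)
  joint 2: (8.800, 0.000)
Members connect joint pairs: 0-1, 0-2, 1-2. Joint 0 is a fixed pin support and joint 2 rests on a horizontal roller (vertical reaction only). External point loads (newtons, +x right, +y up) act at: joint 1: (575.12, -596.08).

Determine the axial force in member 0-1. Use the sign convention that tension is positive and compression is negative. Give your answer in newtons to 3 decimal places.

N=3 nodes, M=3 members, R=3 reactions → 2N=6, M+R=6
member 0 (0-1): L=5.6438, (cx,cy)=(0.6986,0.7155)
member 1 (0-2): L=8.8000, (cx,cy)=(1.0000,0.0000)
member 2 (1-2): L=6.3163, (cx,cy)=(0.7690,-0.6393)
solve A·x = −loads:
  F[0-1] = -90.9802 N (compression)
  F[0-2] = +638.6824 N (tension)
  F[1-2] = -830.5790 N (compression)
  Rx@0 = -575.1200 N
  Ry@0 = +65.0939 N
  Ry@2 = +530.9861 N

-90.980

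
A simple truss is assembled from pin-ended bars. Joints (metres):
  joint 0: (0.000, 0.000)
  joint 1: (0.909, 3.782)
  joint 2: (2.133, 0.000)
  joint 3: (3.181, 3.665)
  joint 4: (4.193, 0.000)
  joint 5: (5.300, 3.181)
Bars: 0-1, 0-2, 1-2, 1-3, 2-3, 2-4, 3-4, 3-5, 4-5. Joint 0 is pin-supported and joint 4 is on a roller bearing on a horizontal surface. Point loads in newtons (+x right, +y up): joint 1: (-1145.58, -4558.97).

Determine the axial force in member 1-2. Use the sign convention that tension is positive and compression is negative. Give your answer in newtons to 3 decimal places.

45.899

N=6 nodes, M=9 members, R=3 reactions → 2N=12, M+R=12
member 0 (0-1): L=3.8897, (cx,cy)=(0.2337,0.9723)
member 1 (0-2): L=2.1330, (cx,cy)=(1.0000,0.0000)
member 2 (1-2): L=3.9751, (cx,cy)=(0.3079,-0.9514)
member 3 (1-3): L=2.2750, (cx,cy)=(0.9987,-0.0514)
member 4 (2-3): L=3.8119, (cx,cy)=(0.2749,0.9615)
member 5 (2-4): L=2.0600, (cx,cy)=(1.0000,0.0000)
member 6 (3-4): L=3.8022, (cx,cy)=(0.2662,-0.9639)
member 7 (3-5): L=2.1736, (cx,cy)=(0.9749,-0.2227)
member 8 (4-5): L=3.3681, (cx,cy)=(0.3287,0.9444)
solve A·x = −loads:
  F[0-1] = -4735.0330 N (compression)
  F[0-2] = -39.0321 N (compression)
  F[1-2] = +45.8989 N (tension)
  F[1-3] = +24.9322 N (tension)
  F[2-3] = -45.4191 N (compression)
  F[2-4] = -12.4121 N (compression)
  F[3-4] = +46.6332 N (tension)
  F[3-5] = -0.0000 N (compression)
  F[4-5] = +0.0000 N (tension)
  Rx@0 = +1145.5800 N
  Ry@0 = +4603.9211 N
  Ry@4 = -44.9511 N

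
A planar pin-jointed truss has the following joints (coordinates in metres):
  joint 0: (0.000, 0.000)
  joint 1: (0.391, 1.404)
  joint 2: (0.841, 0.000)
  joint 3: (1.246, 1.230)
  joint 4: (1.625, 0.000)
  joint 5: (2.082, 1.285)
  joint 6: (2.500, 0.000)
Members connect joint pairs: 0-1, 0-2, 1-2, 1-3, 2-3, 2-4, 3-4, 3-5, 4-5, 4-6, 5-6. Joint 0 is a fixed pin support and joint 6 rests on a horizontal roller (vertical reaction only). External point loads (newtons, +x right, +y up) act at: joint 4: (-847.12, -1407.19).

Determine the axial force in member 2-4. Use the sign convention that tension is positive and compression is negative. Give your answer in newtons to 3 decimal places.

-348.197

N=7 nodes, M=11 members, R=3 reactions → 2N=14, M+R=14
member 0 (0-1): L=1.4574, (cx,cy)=(0.2683,0.9633)
member 1 (0-2): L=0.8410, (cx,cy)=(1.0000,0.0000)
member 2 (1-2): L=1.4744, (cx,cy)=(0.3052,-0.9523)
member 3 (1-3): L=0.8725, (cx,cy)=(0.9799,-0.1994)
member 4 (2-3): L=1.2950, (cx,cy)=(0.3128,0.9498)
member 5 (2-4): L=0.7840, (cx,cy)=(1.0000,0.0000)
member 6 (3-4): L=1.2871, (cx,cy)=(0.2945,-0.9557)
member 7 (3-5): L=0.8378, (cx,cy)=(0.9978,0.0656)
member 8 (4-5): L=1.3638, (cx,cy)=(0.3351,0.9422)
member 9 (4-6): L=0.8750, (cx,cy)=(1.0000,0.0000)
member 10 (5-6): L=1.3513, (cx,cy)=(0.3093,-0.9510)
solve A·x = −loads:
  F[0-1] = -511.2589 N (compression)
  F[0-2] = -709.9591 N (compression)
  F[1-2] = +584.6427 N (tension)
  F[1-3] = -322.0740 N (compression)
  F[2-3] = -586.1488 N (compression)
  F[2-4] = -348.1968 N (compression)
  F[3-4] = +471.4630 N (tension)
  F[3-5] = -639.1327 N (compression)
  F[4-5] = +1015.3282 N (tension)
  F[4-6] = +297.5358 N (tension)
  F[5-6] = -961.8499 N (compression)
  Rx@0 = +847.1200 N
  Ry@0 = +492.5165 N
  Ry@6 = +914.6735 N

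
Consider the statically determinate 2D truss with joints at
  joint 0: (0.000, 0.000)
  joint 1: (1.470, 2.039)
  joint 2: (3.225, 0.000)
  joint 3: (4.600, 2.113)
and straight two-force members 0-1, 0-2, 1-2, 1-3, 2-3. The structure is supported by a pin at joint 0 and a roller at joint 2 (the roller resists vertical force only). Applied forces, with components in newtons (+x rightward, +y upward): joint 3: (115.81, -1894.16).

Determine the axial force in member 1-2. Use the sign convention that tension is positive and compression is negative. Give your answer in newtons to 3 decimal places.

-1122.931

N=4 nodes, M=5 members, R=3 reactions → 2N=8, M+R=8
member 0 (0-1): L=2.5136, (cx,cy)=(0.5848,0.8112)
member 1 (0-2): L=3.2250, (cx,cy)=(1.0000,0.0000)
member 2 (1-2): L=2.6903, (cx,cy)=(0.6524,-0.7579)
member 3 (1-3): L=3.1309, (cx,cy)=(0.9997,0.0236)
member 4 (2-3): L=2.5210, (cx,cy)=(0.5454,0.8382)
solve A·x = −loads:
  F[0-1] = +1089.1224 N (tension)
  F[0-2] = -521.1171 N (compression)
  F[1-2] = -1122.9310 N (compression)
  F[1-3] = +1369.8551 N (tension)
  F[2-3] = -2298.5247 N (compression)
  Rx@0 = -115.8100 N
  Ry@0 = -883.4656 N
  Ry@2 = +2777.6256 N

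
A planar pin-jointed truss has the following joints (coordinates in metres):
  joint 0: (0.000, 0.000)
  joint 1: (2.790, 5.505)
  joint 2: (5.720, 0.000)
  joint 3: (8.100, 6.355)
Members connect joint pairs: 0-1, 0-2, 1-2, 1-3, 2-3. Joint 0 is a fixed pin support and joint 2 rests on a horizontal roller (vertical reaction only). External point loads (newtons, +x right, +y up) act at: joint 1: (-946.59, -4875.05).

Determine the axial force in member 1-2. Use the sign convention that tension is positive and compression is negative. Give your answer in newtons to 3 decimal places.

-1661.684

N=4 nodes, M=5 members, R=3 reactions → 2N=8, M+R=8
member 0 (0-1): L=6.1716, (cx,cy)=(0.4521,0.8920)
member 1 (0-2): L=5.7200, (cx,cy)=(1.0000,0.0000)
member 2 (1-2): L=6.2362, (cx,cy)=(0.4698,-0.8828)
member 3 (1-3): L=5.3776, (cx,cy)=(0.9874,0.1581)
member 4 (2-3): L=6.7860, (cx,cy)=(0.3507,0.9365)
solve A·x = −loads:
  F[0-1] = -3820.9169 N (compression)
  F[0-2] = +780.7240 N (tension)
  F[1-2] = -1661.6841 N (compression)
  F[1-3] = +0.0000 N (tension)
  F[2-3] = +0.0000 N (tension)
  Rx@0 = +946.5900 N
  Ry@0 = +3408.1948 N
  Ry@2 = +1466.8552 N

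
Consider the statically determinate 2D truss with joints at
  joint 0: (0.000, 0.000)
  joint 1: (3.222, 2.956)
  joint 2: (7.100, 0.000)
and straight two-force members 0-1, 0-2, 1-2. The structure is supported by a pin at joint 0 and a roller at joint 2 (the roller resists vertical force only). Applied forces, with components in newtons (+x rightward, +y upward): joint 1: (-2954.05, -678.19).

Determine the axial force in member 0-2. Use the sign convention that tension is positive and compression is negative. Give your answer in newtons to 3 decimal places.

N=3 nodes, M=3 members, R=3 reactions → 2N=6, M+R=6
member 0 (0-1): L=4.3726, (cx,cy)=(0.7369,0.6760)
member 1 (0-2): L=7.1000, (cx,cy)=(1.0000,0.0000)
member 2 (1-2): L=4.8761, (cx,cy)=(0.7953,-0.6062)
solve A·x = −loads:
  F[0-1] = -2367.1973 N (compression)
  F[0-2] = -1209.7350 N (compression)
  F[1-2] = +1521.1055 N (tension)
  Rx@0 = +2954.0500 N
  Ry@0 = +1600.3088 N
  Ry@2 = -922.1188 N

-1209.735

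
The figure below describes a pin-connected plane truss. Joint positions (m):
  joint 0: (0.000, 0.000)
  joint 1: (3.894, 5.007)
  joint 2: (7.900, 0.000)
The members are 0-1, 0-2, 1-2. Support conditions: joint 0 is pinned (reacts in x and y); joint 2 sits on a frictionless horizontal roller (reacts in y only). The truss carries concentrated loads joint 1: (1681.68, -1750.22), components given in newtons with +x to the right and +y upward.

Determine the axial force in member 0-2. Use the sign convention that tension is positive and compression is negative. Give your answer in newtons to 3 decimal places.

1542.992

N=3 nodes, M=3 members, R=3 reactions → 2N=6, M+R=6
member 0 (0-1): L=6.3430, (cx,cy)=(0.6139,0.7894)
member 1 (0-2): L=7.9000, (cx,cy)=(1.0000,0.0000)
member 2 (1-2): L=6.4123, (cx,cy)=(0.6247,-0.7808)
solve A·x = −loads:
  F[0-1] = +225.9095 N (tension)
  F[0-2] = +1542.9924 N (tension)
  F[1-2] = -2469.8426 N (compression)
  Rx@0 = -1681.6800 N
  Ry@0 = -178.3279 N
  Ry@2 = +1928.5479 N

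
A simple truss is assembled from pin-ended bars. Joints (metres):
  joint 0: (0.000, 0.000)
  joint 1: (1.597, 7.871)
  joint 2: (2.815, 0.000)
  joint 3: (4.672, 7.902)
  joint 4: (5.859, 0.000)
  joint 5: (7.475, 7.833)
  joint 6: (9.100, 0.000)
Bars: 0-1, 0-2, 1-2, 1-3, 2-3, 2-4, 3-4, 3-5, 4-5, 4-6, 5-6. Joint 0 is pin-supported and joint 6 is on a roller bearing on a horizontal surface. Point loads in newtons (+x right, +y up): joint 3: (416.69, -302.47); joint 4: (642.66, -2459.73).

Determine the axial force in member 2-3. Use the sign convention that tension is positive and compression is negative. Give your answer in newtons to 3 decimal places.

-676.961

N=7 nodes, M=11 members, R=3 reactions → 2N=14, M+R=14
member 0 (0-1): L=8.0314, (cx,cy)=(0.1988,0.9800)
member 1 (0-2): L=2.8150, (cx,cy)=(1.0000,0.0000)
member 2 (1-2): L=7.9647, (cx,cy)=(0.1529,-0.9882)
member 3 (1-3): L=3.0752, (cx,cy)=(0.9999,0.0101)
member 4 (2-3): L=8.1173, (cx,cy)=(0.2288,0.9735)
member 5 (2-4): L=3.0440, (cx,cy)=(1.0000,0.0000)
member 6 (3-4): L=7.9907, (cx,cy)=(0.1485,-0.9889)
member 7 (3-5): L=2.8038, (cx,cy)=(0.9997,-0.0246)
member 8 (4-5): L=7.9980, (cx,cy)=(0.2021,0.9794)
member 9 (4-6): L=3.2410, (cx,cy)=(1.0000,0.0000)
member 10 (5-6): L=7.9998, (cx,cy)=(0.2031,-0.9792)
solve A·x = −loads:
  F[0-1] = -674.8652 N (compression)
  F[0-2] = +1193.5436 N (tension)
  F[1-2] = +666.8515 N (tension)
  F[1-3] = -236.1839 N (compression)
  F[2-3] = -676.9607 N (compression)
  F[2-4] = +1450.3913 N (tension)
  F[3-4] = +384.4739 N (tension)
  F[3-5] = -865.1063 N (compression)
  F[4-5] = +2123.3154 N (tension)
  F[4-6] = +435.8251 N (tension)
  F[5-6] = -2145.5422 N (compression)
  Rx@0 = -1059.3500 N
  Ry@0 = +661.3888 N
  Ry@6 = +2100.8112 N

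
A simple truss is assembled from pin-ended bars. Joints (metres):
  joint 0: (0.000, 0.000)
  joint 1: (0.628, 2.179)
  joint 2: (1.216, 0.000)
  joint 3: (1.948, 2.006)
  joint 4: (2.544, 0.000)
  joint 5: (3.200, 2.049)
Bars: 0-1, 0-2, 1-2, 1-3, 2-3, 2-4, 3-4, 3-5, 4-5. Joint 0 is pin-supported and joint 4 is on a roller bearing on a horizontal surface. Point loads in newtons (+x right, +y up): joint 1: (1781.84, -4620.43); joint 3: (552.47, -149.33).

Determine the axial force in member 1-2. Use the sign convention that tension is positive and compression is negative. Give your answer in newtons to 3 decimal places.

-2979.885

N=6 nodes, M=9 members, R=3 reactions → 2N=12, M+R=12
member 0 (0-1): L=2.2677, (cx,cy)=(0.2769,0.9609)
member 1 (0-2): L=1.2160, (cx,cy)=(1.0000,0.0000)
member 2 (1-2): L=2.2569, (cx,cy)=(0.2605,-0.9655)
member 3 (1-3): L=1.3313, (cx,cy)=(0.9915,-0.1299)
member 4 (2-3): L=2.1354, (cx,cy)=(0.3428,0.9394)
member 5 (2-4): L=1.3280, (cx,cy)=(1.0000,0.0000)
member 6 (3-4): L=2.0927, (cx,cy)=(0.2848,-0.9586)
member 7 (3-5): L=1.2527, (cx,cy)=(0.9994,0.0343)
member 8 (4-5): L=2.1514, (cx,cy)=(0.3049,0.9524)
solve A·x = −loads:
  F[0-1] = -1616.2232 N (compression)
  F[0-2] = +2781.8965 N (tension)
  F[1-2] = -2979.8853 N (compression)
  F[1-3] = -1465.5048 N (compression)
  F[2-3] = +3062.5367 N (tension)
  F[2-4] = +955.7240 N (tension)
  F[3-4] = -3355.7237 N (compression)
  F[3-5] = -0.0000 N (tension)
  F[4-5] = -0.0000 N (tension)
  Rx@0 = -2334.3100 N
  Ry@0 = +1553.0112 N
  Ry@4 = +3216.7488 N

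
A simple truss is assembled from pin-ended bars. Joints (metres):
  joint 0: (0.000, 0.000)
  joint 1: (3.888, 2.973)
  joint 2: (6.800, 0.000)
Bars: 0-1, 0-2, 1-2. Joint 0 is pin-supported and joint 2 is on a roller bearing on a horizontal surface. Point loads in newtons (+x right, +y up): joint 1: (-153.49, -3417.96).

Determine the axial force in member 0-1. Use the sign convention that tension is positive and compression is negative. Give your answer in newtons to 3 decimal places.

N=3 nodes, M=3 members, R=3 reactions → 2N=6, M+R=6
member 0 (0-1): L=4.8944, (cx,cy)=(0.7944,0.6074)
member 1 (0-2): L=6.8000, (cx,cy)=(1.0000,0.0000)
member 2 (1-2): L=4.1615, (cx,cy)=(0.6997,-0.7144)
solve A·x = −loads:
  F[0-1] = -2520.1332 N (compression)
  F[0-2] = +1848.4414 N (tension)
  F[1-2] = -2641.6125 N (compression)
  Rx@0 = +153.4900 N
  Ry@0 = +1530.7978 N
  Ry@2 = +1887.1622 N

-2520.133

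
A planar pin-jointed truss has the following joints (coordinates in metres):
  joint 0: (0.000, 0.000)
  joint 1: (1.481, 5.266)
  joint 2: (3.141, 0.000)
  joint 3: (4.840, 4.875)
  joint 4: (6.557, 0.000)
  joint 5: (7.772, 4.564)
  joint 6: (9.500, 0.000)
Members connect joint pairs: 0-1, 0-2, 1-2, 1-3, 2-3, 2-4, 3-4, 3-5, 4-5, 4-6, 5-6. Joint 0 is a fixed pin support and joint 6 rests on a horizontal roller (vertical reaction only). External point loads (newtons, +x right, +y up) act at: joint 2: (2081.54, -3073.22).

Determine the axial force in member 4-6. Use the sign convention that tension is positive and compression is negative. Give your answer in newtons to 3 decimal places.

N=7 nodes, M=11 members, R=3 reactions → 2N=14, M+R=14
member 0 (0-1): L=5.4703, (cx,cy)=(0.2707,0.9627)
member 1 (0-2): L=3.1410, (cx,cy)=(1.0000,0.0000)
member 2 (1-2): L=5.5214, (cx,cy)=(0.3006,-0.9537)
member 3 (1-3): L=3.3817, (cx,cy)=(0.9933,-0.1156)
member 4 (2-3): L=5.1626, (cx,cy)=(0.3291,0.9443)
member 5 (2-4): L=3.4160, (cx,cy)=(1.0000,0.0000)
member 6 (3-4): L=5.1685, (cx,cy)=(0.3322,-0.9432)
member 7 (3-5): L=2.9484, (cx,cy)=(0.9944,-0.1055)
member 8 (4-5): L=4.7230, (cx,cy)=(0.2573,0.9663)
member 9 (4-6): L=2.9430, (cx,cy)=(1.0000,0.0000)
member 10 (5-6): L=4.8802, (cx,cy)=(0.3541,-0.9352)
solve A·x = −loads:
  F[0-1] = -2136.9221 N (compression)
  F[0-2] = +2660.0796 N (tension)
  F[1-2] = +2312.3644 N (tension)
  F[1-3] = -1282.3430 N (compression)
  F[2-3] = +919.0294 N (tension)
  F[2-4] = +971.2908 N (tension)
  F[3-4] = -1005.6245 N (compression)
  F[3-5] = -640.7943 N (compression)
  F[4-5] = +981.5483 N (tension)
  F[4-6] = +384.7123 N (tension)
  F[5-6] = -1086.4944 N (compression)
  Rx@0 = -2081.5400 N
  Ry@0 = +2057.1164 N
  Ry@6 = +1016.1036 N

384.712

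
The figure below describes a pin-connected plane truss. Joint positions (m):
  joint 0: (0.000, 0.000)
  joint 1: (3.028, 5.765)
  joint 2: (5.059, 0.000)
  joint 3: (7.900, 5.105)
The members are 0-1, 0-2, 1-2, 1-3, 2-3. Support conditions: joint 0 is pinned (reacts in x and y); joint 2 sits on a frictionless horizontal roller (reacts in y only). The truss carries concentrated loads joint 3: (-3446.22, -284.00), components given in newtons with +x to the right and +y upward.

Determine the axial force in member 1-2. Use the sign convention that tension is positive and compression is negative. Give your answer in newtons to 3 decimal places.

3957.125

N=4 nodes, M=5 members, R=3 reactions → 2N=8, M+R=8
member 0 (0-1): L=6.5118, (cx,cy)=(0.4650,0.8853)
member 1 (0-2): L=5.0590, (cx,cy)=(1.0000,0.0000)
member 2 (1-2): L=6.1123, (cx,cy)=(0.3323,-0.9432)
member 3 (1-3): L=4.9165, (cx,cy)=(0.9909,-0.1342)
member 4 (2-3): L=5.8423, (cx,cy)=(0.4863,0.8738)
solve A·x = −loads:
  F[0-1] = -3747.9131 N (compression)
  F[0-2] = -1703.4426 N (compression)
  F[1-2] = +3957.1249 N (tension)
  F[1-3] = -3085.5834 N (compression)
  F[2-3] = -799.0534 N (compression)
  Rx@0 = +3446.2200 N
  Ry@0 = +3318.0686 N
  Ry@2 = -3034.0686 N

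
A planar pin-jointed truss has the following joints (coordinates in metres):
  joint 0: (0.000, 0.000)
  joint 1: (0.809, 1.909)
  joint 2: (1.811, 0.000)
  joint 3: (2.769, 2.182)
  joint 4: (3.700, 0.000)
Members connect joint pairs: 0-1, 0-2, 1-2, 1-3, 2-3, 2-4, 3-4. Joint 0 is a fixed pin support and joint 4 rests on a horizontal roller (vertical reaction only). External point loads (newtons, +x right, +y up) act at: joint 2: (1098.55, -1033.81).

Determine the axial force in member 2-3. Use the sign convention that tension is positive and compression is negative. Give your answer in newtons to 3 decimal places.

N=5 nodes, M=7 members, R=3 reactions → 2N=10, M+R=10
member 0 (0-1): L=2.0733, (cx,cy)=(0.3902,0.9207)
member 1 (0-2): L=1.8110, (cx,cy)=(1.0000,0.0000)
member 2 (1-2): L=2.1560, (cx,cy)=(0.4648,-0.8854)
member 3 (1-3): L=1.9789, (cx,cy)=(0.9904,0.1380)
member 4 (2-3): L=2.3830, (cx,cy)=(0.4020,0.9156)
member 5 (2-4): L=1.8890, (cx,cy)=(1.0000,0.0000)
member 6 (3-4): L=2.3723, (cx,cy)=(0.3924,-0.9198)
solve A·x = −loads:
  F[0-1] = -573.2403 N (compression)
  F[0-2] = +1322.2230 N (tension)
  F[1-2] = +522.6910 N (tension)
  F[1-3] = -471.0991 N (compression)
  F[2-3] = +623.6078 N (tension)
  F[2-4] = +215.8999 N (tension)
  F[3-4] = -550.1427 N (compression)
  Rx@0 = -1098.5500 N
  Ry@0 = +527.8019 N
  Ry@4 = +506.0081 N

623.608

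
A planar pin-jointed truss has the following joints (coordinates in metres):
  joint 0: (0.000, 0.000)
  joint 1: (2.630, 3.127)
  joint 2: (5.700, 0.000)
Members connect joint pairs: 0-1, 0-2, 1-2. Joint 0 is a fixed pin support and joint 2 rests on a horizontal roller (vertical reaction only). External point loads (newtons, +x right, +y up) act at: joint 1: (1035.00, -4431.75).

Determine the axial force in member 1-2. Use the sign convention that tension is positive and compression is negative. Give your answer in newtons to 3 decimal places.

N=3 nodes, M=3 members, R=3 reactions → 2N=6, M+R=6
member 0 (0-1): L=4.0860, (cx,cy)=(0.6437,0.7653)
member 1 (0-2): L=5.7000, (cx,cy)=(1.0000,0.0000)
member 2 (1-2): L=4.3821, (cx,cy)=(0.7006,-0.7136)
solve A·x = −loads:
  F[0-1] = -2376.9983 N (compression)
  F[0-2] = +2564.9986 N (tension)
  F[1-2] = -3661.2858 N (compression)
  Rx@0 = -1035.0000 N
  Ry@0 = +1819.1276 N
  Ry@2 = +2612.6224 N

-3661.286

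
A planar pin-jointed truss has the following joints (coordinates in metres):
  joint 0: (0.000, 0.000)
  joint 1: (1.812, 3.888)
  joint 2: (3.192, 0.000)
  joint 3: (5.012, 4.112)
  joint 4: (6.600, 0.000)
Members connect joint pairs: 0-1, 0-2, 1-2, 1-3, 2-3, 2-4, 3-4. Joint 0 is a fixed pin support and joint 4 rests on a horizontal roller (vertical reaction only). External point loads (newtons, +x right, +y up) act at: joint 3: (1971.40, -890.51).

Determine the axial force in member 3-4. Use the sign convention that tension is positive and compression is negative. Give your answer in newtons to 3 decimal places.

-2041.574

N=5 nodes, M=7 members, R=3 reactions → 2N=10, M+R=10
member 0 (0-1): L=4.2895, (cx,cy)=(0.4224,0.9064)
member 1 (0-2): L=3.1920, (cx,cy)=(1.0000,0.0000)
member 2 (1-2): L=4.1256, (cx,cy)=(0.3345,-0.9424)
member 3 (1-3): L=3.2078, (cx,cy)=(0.9976,0.0698)
member 4 (2-3): L=4.4968, (cx,cy)=(0.4047,0.9144)
member 5 (2-4): L=3.4080, (cx,cy)=(1.0000,0.0000)
member 6 (3-4): L=4.4080, (cx,cy)=(0.3603,-0.9329)
solve A·x = −loads:
  F[0-1] = +1118.6923 N (tension)
  F[0-2] = +1498.8353 N (tension)
  F[1-2] = -1015.6217 N (compression)
  F[1-3] = +814.2709 N (tension)
  F[2-3] = +1046.6802 N (tension)
  F[2-4] = +735.4888 N (tension)
  F[3-4] = -2041.5742 N (compression)
  Rx@0 = -1971.4000 N
  Ry@0 = -1013.9798 N
  Ry@4 = +1904.4898 N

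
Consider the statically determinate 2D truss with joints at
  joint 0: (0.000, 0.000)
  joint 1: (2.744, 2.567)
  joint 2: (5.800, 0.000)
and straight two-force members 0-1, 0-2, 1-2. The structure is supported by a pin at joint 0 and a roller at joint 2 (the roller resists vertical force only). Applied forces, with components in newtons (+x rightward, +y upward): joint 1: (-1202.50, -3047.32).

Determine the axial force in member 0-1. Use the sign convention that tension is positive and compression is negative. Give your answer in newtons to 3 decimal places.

-3129.321

N=3 nodes, M=3 members, R=3 reactions → 2N=6, M+R=6
member 0 (0-1): L=3.7575, (cx,cy)=(0.7303,0.6832)
member 1 (0-2): L=5.8000, (cx,cy)=(1.0000,0.0000)
member 2 (1-2): L=3.9911, (cx,cy)=(0.7657,-0.6432)
solve A·x = −loads:
  F[0-1] = -3129.3211 N (compression)
  F[0-2] = +1082.7403 N (tension)
  F[1-2] = -1414.0348 N (compression)
  Rx@0 = +1202.5000 N
  Ry@0 = +2137.8323 N
  Ry@2 = +909.4877 N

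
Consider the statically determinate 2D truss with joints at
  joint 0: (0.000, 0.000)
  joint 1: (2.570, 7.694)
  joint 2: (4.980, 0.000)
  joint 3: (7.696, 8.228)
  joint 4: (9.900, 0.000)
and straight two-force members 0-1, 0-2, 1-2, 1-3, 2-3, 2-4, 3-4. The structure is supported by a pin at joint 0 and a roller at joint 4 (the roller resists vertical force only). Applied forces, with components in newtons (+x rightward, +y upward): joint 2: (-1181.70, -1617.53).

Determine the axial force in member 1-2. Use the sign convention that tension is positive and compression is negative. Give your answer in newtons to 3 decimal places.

N=5 nodes, M=7 members, R=3 reactions → 2N=10, M+R=10
member 0 (0-1): L=8.1119, (cx,cy)=(0.3168,0.9485)
member 1 (0-2): L=4.9800, (cx,cy)=(1.0000,0.0000)
member 2 (1-2): L=8.0626, (cx,cy)=(0.2989,-0.9543)
member 3 (1-3): L=5.1537, (cx,cy)=(0.9946,0.1036)
member 4 (2-3): L=8.6647, (cx,cy)=(0.3135,0.9496)
member 5 (2-4): L=4.9200, (cx,cy)=(1.0000,0.0000)
member 6 (3-4): L=8.5181, (cx,cy)=(0.2587,-0.9659)
solve A·x = −loads:
  F[0-1] = -847.5228 N (compression)
  F[0-2] = -913.1883 N (compression)
  F[1-2] = +787.3710 N (tension)
  F[1-3] = -506.5919 N (compression)
  F[2-3] = +912.1255 N (tension)
  F[2-4] = +217.9535 N (tension)
  F[3-4] = -842.3521 N (compression)
  Rx@0 = +1181.7000 N
  Ry@0 = +803.8634 N
  Ry@4 = +813.6666 N

787.371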